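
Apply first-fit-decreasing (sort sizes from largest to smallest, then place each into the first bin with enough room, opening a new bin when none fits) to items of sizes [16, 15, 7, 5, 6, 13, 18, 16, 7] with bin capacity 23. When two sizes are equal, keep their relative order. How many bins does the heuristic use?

Sorted descending: 18, 16, 16, 15, 13, 7, 7, 6, 5.
  18 → bin 1 (new)  [load 18/23]
  16 → bin 2 (new)  [load 16/23]
  16 → bin 3 (new)  [load 16/23]
  15 → bin 4 (new)  [load 15/23]
  13 → bin 5 (new)  [load 13/23]
  7 → bin 2  [load 23/23]
  7 → bin 3  [load 23/23]
  6 → bin 4  [load 21/23]
  5 → bin 1  [load 23/23]
5 bins opened.

5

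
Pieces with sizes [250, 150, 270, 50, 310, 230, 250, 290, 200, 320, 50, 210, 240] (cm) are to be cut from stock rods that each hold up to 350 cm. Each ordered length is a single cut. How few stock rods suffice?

10

Total = 320 + 310 + 290 + 270 + 250 + 250 + 240 + 230 + 210 + 200 + 150 + 50 + 50 = 2820 cm.
Lower bound: ⌈2820/350⌉ = 9 stock rods.
Also, 10 pieces each exceed 175 cm, and no two of those can share a stock rod, so at least 10 stock rods are needed.
A packing using 10 stock rods:
  stock rod 1: 320 = 320
  stock rod 2: 310 = 310
  stock rod 3: 290 + 50 = 340
  stock rod 4: 270 + 50 = 320
  stock rod 5: 250 = 250
  stock rod 6: 250 = 250
  stock rod 7: 240 = 240
  stock rod 8: 230 = 230
  stock rod 9: 210 = 210
  stock rod 10: 200 + 150 = 350
This matches the lower bound, so 10 is optimal.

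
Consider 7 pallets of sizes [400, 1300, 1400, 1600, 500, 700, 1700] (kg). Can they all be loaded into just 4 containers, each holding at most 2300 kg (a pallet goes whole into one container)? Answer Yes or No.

A valid assignment using 4 containers:
  container 1: 1700 + 500 = 2200
  container 2: 1600 + 700 = 2300
  container 3: 1400 + 400 = 1800
  container 4: 1300 = 1300
Every load is within 2300 kg, so 4 containers suffice.

Yes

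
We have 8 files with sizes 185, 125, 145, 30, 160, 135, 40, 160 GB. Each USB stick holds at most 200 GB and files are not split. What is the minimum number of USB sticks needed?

6

Total = 185 + 160 + 160 + 145 + 135 + 125 + 40 + 30 = 980 GB.
Lower bound: ⌈980/200⌉ = 5 USB sticks.
Also, 6 files each exceed 100 GB, and no two of those can share a USB stick, so at least 6 USB sticks are needed.
A packing using 6 USB sticks:
  USB stick 1: 185 = 185
  USB stick 2: 160 + 40 = 200
  USB stick 3: 160 + 30 = 190
  USB stick 4: 145 = 145
  USB stick 5: 135 = 135
  USB stick 6: 125 = 125
This matches the lower bound, so 6 is optimal.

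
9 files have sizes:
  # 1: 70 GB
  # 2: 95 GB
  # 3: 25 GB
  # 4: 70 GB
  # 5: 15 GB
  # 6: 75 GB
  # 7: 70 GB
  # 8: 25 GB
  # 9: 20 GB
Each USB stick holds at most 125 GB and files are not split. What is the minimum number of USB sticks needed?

5

Total = 95 + 75 + 70 + 70 + 70 + 25 + 25 + 20 + 15 = 465 GB.
Lower bound: ⌈465/125⌉ = 4 USB sticks.
Also, 5 files each exceed 125/2 GB, and no two of those can share a USB stick, so at least 5 USB sticks are needed.
A packing using 5 USB sticks:
  USB stick 1: 95 + 25 = 120
  USB stick 2: 75 + 25 + 20 = 120
  USB stick 3: 70 + 15 = 85
  USB stick 4: 70 = 70
  USB stick 5: 70 = 70
This matches the lower bound, so 5 is optimal.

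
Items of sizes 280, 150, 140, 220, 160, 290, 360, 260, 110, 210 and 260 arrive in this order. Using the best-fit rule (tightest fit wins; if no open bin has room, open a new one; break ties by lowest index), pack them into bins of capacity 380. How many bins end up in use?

8

  280 → bin 1 (new)  [load 280/380]
  150 → bin 2 (new)  [load 150/380]
  140 → bin 2  [load 290/380]
  220 → bin 3 (new)  [load 220/380]
  160 → bin 3  [load 380/380]
  290 → bin 4 (new)  [load 290/380]
  360 → bin 5 (new)  [load 360/380]
  260 → bin 6 (new)  [load 260/380]
  110 → bin 6  [load 370/380]
  210 → bin 7 (new)  [load 210/380]
  260 → bin 8 (new)  [load 260/380]
8 bins opened.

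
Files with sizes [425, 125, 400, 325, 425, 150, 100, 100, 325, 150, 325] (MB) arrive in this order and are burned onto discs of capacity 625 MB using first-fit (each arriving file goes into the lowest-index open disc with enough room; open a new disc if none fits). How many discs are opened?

  425 → disc 1 (new)  [load 425/625]
  125 → disc 1  [load 550/625]
  400 → disc 2 (new)  [load 400/625]
  325 → disc 3 (new)  [load 325/625]
  425 → disc 4 (new)  [load 425/625]
  150 → disc 2  [load 550/625]
  100 → disc 3  [load 425/625]
  100 → disc 3  [load 525/625]
  325 → disc 5 (new)  [load 325/625]
  150 → disc 4  [load 575/625]
  325 → disc 6 (new)  [load 325/625]
6 discs opened.

6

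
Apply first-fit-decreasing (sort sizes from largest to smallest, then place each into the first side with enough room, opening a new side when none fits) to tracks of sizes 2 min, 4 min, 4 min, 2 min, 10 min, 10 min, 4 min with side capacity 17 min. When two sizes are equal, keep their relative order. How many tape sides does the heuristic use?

Sorted descending: 10, 10, 4, 4, 4, 2, 2.
  10 → side 1 (new)  [load 10/17]
  10 → side 2 (new)  [load 10/17]
  4 → side 1  [load 14/17]
  4 → side 2  [load 14/17]
  4 → side 3 (new)  [load 4/17]
  2 → side 1  [load 16/17]
  2 → side 2  [load 16/17]
3 tape sides opened.

3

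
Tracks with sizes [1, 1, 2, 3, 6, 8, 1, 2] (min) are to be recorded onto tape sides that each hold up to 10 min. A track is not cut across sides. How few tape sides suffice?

Total = 8 + 6 + 3 + 2 + 2 + 1 + 1 + 1 = 24 min.
Lower bound: ⌈24/10⌉ = 3 tape sides.
A packing using 3 tape sides:
  side 1: 8 + 2 = 10
  side 2: 6 + 3 + 1 = 10
  side 3: 2 + 1 + 1 = 4
This matches the lower bound, so 3 is optimal.

3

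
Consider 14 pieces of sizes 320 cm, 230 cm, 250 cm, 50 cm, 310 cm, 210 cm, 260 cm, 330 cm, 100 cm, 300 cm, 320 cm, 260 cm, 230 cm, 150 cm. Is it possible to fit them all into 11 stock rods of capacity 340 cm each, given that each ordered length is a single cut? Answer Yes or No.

Total = 3320 cm; ⌈3320/340⌉ = 10.
11 pieces each exceed half the capacity and cannot share a stock rod, forcing at least 11 stock rods.
The bound of 11 does not rule out 11, but exhaustive search shows no assignment into 11 stock rods of capacity 340 cm exists — the minimum is 12.

No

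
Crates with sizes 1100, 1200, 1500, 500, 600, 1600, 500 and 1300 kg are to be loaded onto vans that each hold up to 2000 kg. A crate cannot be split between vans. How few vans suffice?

Total = 1600 + 1500 + 1300 + 1200 + 1100 + 600 + 500 + 500 = 8300 kg.
Lower bound: ⌈8300/2000⌉ = 5 vans.
A packing using 5 vans:
  van 1: 1600 = 1600
  van 2: 1500 + 500 = 2000
  van 3: 1300 + 600 = 1900
  van 4: 1200 + 500 = 1700
  van 5: 1100 = 1100
This matches the lower bound, so 5 is optimal.

5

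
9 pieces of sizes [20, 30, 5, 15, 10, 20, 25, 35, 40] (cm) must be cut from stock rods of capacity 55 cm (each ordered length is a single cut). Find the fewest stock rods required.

4

Total = 40 + 35 + 30 + 25 + 20 + 20 + 15 + 10 + 5 = 200 cm.
Lower bound: ⌈200/55⌉ = 4 stock rods.
A packing using 4 stock rods:
  stock rod 1: 40 + 15 = 55
  stock rod 2: 35 + 20 = 55
  stock rod 3: 30 + 25 = 55
  stock rod 4: 20 + 10 + 5 = 35
This matches the lower bound, so 4 is optimal.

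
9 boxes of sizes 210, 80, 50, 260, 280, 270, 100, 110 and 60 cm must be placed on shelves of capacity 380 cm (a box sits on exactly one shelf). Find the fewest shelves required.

4

Total = 280 + 270 + 260 + 210 + 110 + 100 + 80 + 60 + 50 = 1420 cm.
Lower bound: ⌈1420/380⌉ = 4 shelves.
A packing using 4 shelves:
  shelf 1: 280 + 100 = 380
  shelf 2: 270 + 110 = 380
  shelf 3: 260 + 80 = 340
  shelf 4: 210 + 60 + 50 = 320
This matches the lower bound, so 4 is optimal.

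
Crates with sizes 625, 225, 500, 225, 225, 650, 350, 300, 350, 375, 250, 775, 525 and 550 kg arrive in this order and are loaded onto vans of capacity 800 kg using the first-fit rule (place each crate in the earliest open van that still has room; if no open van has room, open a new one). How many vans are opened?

  625 → van 1 (new)  [load 625/800]
  225 → van 2 (new)  [load 225/800]
  500 → van 2  [load 725/800]
  225 → van 3 (new)  [load 225/800]
  225 → van 3  [load 450/800]
  650 → van 4 (new)  [load 650/800]
  350 → van 3  [load 800/800]
  300 → van 5 (new)  [load 300/800]
  350 → van 5  [load 650/800]
  375 → van 6 (new)  [load 375/800]
  250 → van 6  [load 625/800]
  775 → van 7 (new)  [load 775/800]
  525 → van 8 (new)  [load 525/800]
  550 → van 9 (new)  [load 550/800]
9 vans opened.

9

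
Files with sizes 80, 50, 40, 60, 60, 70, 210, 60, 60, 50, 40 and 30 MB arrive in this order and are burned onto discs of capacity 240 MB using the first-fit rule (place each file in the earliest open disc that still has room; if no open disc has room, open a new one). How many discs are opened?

  80 → disc 1 (new)  [load 80/240]
  50 → disc 1  [load 130/240]
  40 → disc 1  [load 170/240]
  60 → disc 1  [load 230/240]
  60 → disc 2 (new)  [load 60/240]
  70 → disc 2  [load 130/240]
  210 → disc 3 (new)  [load 210/240]
  60 → disc 2  [load 190/240]
  60 → disc 4 (new)  [load 60/240]
  50 → disc 2  [load 240/240]
  40 → disc 4  [load 100/240]
  30 → disc 3  [load 240/240]
4 discs opened.

4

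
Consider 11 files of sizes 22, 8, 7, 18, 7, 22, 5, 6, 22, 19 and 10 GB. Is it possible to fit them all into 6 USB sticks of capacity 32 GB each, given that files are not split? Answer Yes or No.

A valid assignment using 5 USB sticks:
  USB stick 1: 22 + 10 = 32
  USB stick 2: 22 + 8 = 30
  USB stick 3: 22 + 7 = 29
  USB stick 4: 19 + 7 + 6 = 32
  USB stick 5: 18 + 5 = 23
That uses only 5 ≤ 6, so 6 USB sticks are enough.

Yes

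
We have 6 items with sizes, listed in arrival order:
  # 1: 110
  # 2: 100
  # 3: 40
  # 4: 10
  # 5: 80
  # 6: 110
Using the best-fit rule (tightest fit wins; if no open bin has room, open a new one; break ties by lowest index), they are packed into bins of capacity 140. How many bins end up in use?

4

  110 → bin 1 (new)  [load 110/140]
  100 → bin 2 (new)  [load 100/140]
  40 → bin 2  [load 140/140]
  10 → bin 1  [load 120/140]
  80 → bin 3 (new)  [load 80/140]
  110 → bin 4 (new)  [load 110/140]
4 bins opened.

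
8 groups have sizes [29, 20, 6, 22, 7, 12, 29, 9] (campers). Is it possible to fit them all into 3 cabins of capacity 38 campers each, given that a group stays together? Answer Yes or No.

Total = 134 campers; ⌈134/38⌉ = 4.
At least 4 cabins are required, but only 3 are allowed.

No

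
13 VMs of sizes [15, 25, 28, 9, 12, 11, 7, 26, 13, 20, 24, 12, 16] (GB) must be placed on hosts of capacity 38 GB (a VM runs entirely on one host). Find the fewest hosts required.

Total = 28 + 26 + 25 + 24 + 20 + 16 + 15 + 13 + 12 + 12 + 11 + 9 + 7 = 218 GB.
Lower bound: ⌈218/38⌉ = 6 hosts.
A packing using 6 hosts:
  host 1: 28 + 9 = 37
  host 2: 26 + 12 = 38
  host 3: 25 + 13 = 38
  host 4: 24 + 12 = 36
  host 5: 20 + 16 = 36
  host 6: 15 + 11 + 7 = 33
This matches the lower bound, so 6 is optimal.

6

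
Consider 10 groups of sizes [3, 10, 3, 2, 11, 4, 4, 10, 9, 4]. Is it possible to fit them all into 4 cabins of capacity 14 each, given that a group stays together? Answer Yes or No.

Total = 60; ⌈60/14⌉ = 5.
At least 5 cabins are required, but only 4 are allowed.

No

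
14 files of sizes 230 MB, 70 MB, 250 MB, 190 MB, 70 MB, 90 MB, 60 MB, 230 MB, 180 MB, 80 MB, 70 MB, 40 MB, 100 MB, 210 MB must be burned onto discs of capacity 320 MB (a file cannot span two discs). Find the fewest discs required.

Total = 250 + 230 + 230 + 210 + 190 + 180 + 100 + 90 + 80 + 70 + 70 + 70 + 60 + 40 = 1870 MB.
Lower bound: ⌈1870/320⌉ = 6 discs.
A packing using 6 discs:
  disc 1: 250 + 70 = 320
  disc 2: 230 + 90 = 320
  disc 3: 230 + 80 = 310
  disc 4: 210 + 100 = 310
  disc 5: 190 + 70 + 60 = 320
  disc 6: 180 + 70 + 40 = 290
This matches the lower bound, so 6 is optimal.

6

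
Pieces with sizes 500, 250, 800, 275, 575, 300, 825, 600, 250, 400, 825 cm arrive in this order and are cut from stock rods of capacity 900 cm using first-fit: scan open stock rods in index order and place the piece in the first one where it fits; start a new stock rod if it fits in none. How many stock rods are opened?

  500 → stock rod 1 (new)  [load 500/900]
  250 → stock rod 1  [load 750/900]
  800 → stock rod 2 (new)  [load 800/900]
  275 → stock rod 3 (new)  [load 275/900]
  575 → stock rod 3  [load 850/900]
  300 → stock rod 4 (new)  [load 300/900]
  825 → stock rod 5 (new)  [load 825/900]
  600 → stock rod 4  [load 900/900]
  250 → stock rod 6 (new)  [load 250/900]
  400 → stock rod 6  [load 650/900]
  825 → stock rod 7 (new)  [load 825/900]
7 stock rods opened.

7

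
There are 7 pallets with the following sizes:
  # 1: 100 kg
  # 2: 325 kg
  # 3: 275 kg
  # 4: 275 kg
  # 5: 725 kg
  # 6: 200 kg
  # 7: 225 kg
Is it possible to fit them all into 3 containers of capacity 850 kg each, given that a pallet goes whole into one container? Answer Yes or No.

A valid assignment using 3 containers:
  container 1: 725 + 100 = 825
  container 2: 325 + 275 + 225 = 825
  container 3: 275 + 200 = 475
Every load is within 850 kg, so 3 containers suffice.

Yes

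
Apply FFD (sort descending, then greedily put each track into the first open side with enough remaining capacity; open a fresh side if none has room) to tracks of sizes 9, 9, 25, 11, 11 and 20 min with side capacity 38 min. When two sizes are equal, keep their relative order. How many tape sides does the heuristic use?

Sorted descending: 25, 20, 11, 11, 9, 9.
  25 → side 1 (new)  [load 25/38]
  20 → side 2 (new)  [load 20/38]
  11 → side 1  [load 36/38]
  11 → side 2  [load 31/38]
  9 → side 3 (new)  [load 9/38]
  9 → side 3  [load 18/38]
3 tape sides opened.

3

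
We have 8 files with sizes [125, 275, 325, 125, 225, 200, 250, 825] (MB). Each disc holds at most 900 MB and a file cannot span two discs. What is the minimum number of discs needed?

3

Total = 825 + 325 + 275 + 250 + 225 + 200 + 125 + 125 = 2350 MB.
Lower bound: ⌈2350/900⌉ = 3 discs.
A packing using 3 discs:
  disc 1: 825 = 825
  disc 2: 325 + 275 + 250 = 850
  disc 3: 225 + 200 + 125 + 125 = 675
This matches the lower bound, so 3 is optimal.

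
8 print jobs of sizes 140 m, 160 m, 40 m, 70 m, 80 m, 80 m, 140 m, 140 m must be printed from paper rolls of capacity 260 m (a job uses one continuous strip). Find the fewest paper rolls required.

Total = 160 + 140 + 140 + 140 + 80 + 80 + 70 + 40 = 850 m.
Lower bound: ⌈850/260⌉ = 4 paper rolls.
A packing using 4 paper rolls:
  roll 1: 160 + 80 = 240
  roll 2: 140 + 80 + 40 = 260
  roll 3: 140 + 70 = 210
  roll 4: 140 = 140
This matches the lower bound, so 4 is optimal.

4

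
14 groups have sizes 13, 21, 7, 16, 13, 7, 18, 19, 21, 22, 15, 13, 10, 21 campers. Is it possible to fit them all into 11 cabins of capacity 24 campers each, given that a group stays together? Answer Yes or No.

Yes

A valid assignment using 11 cabins:
  cabin 1: 22 = 22
  cabin 2: 21 = 21
  cabin 3: 21 = 21
  cabin 4: 21 = 21
  cabin 5: 19 = 19
  cabin 6: 18 = 18
  cabin 7: 16 + 7 = 23
  cabin 8: 15 + 7 = 22
  cabin 9: 13 + 10 = 23
  cabin 10: 13 = 13
  cabin 11: 13 = 13
Every load is within 24 campers, so 11 cabins suffice.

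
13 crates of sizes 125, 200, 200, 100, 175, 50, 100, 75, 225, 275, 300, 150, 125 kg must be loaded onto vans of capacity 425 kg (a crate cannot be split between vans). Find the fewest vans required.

Total = 300 + 275 + 225 + 200 + 200 + 175 + 150 + 125 + 125 + 100 + 100 + 75 + 50 = 2100 kg.
Lower bound: ⌈2100/425⌉ = 5 vans.
A packing using 5 vans:
  van 1: 300 + 125 = 425
  van 2: 275 + 150 = 425
  van 3: 225 + 200 = 425
  van 4: 200 + 175 + 50 = 425
  van 5: 125 + 100 + 100 + 75 = 400
This matches the lower bound, so 5 is optimal.

5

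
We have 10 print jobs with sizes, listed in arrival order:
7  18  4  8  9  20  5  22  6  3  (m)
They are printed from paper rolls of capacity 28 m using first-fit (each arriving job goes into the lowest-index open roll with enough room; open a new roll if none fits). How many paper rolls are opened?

  7 → roll 1 (new)  [load 7/28]
  18 → roll 1  [load 25/28]
  4 → roll 2 (new)  [load 4/28]
  8 → roll 2  [load 12/28]
  9 → roll 2  [load 21/28]
  20 → roll 3 (new)  [load 20/28]
  5 → roll 2  [load 26/28]
  22 → roll 4 (new)  [load 22/28]
  6 → roll 3  [load 26/28]
  3 → roll 1  [load 28/28]
4 paper rolls opened.

4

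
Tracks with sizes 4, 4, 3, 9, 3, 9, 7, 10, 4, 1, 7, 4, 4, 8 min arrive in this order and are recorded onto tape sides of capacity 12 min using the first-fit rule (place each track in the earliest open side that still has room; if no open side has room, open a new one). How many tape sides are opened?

7

  4 → side 1 (new)  [load 4/12]
  4 → side 1  [load 8/12]
  3 → side 1  [load 11/12]
  9 → side 2 (new)  [load 9/12]
  3 → side 2  [load 12/12]
  9 → side 3 (new)  [load 9/12]
  7 → side 4 (new)  [load 7/12]
  10 → side 5 (new)  [load 10/12]
  4 → side 4  [load 11/12]
  1 → side 1  [load 12/12]
  7 → side 6 (new)  [load 7/12]
  4 → side 6  [load 11/12]
  4 → side 7 (new)  [load 4/12]
  8 → side 7  [load 12/12]
7 tape sides opened.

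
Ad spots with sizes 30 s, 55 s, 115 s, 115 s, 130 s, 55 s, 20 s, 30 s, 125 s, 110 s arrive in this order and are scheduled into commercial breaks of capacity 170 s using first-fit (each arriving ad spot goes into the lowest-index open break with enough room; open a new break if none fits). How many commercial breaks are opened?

6

  30 → break 1 (new)  [load 30/170]
  55 → break 1  [load 85/170]
  115 → break 2 (new)  [load 115/170]
  115 → break 3 (new)  [load 115/170]
  130 → break 4 (new)  [load 130/170]
  55 → break 1  [load 140/170]
  20 → break 1  [load 160/170]
  30 → break 2  [load 145/170]
  125 → break 5 (new)  [load 125/170]
  110 → break 6 (new)  [load 110/170]
6 commercial breaks opened.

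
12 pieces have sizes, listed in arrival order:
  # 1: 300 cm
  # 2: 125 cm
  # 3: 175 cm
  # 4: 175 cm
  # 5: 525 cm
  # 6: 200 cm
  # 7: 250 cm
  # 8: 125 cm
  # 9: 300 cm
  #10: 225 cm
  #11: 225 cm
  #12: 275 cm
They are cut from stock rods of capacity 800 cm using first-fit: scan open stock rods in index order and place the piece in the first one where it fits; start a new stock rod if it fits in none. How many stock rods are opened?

4

  300 → stock rod 1 (new)  [load 300/800]
  125 → stock rod 1  [load 425/800]
  175 → stock rod 1  [load 600/800]
  175 → stock rod 1  [load 775/800]
  525 → stock rod 2 (new)  [load 525/800]
  200 → stock rod 2  [load 725/800]
  250 → stock rod 3 (new)  [load 250/800]
  125 → stock rod 3  [load 375/800]
  300 → stock rod 3  [load 675/800]
  225 → stock rod 4 (new)  [load 225/800]
  225 → stock rod 4  [load 450/800]
  275 → stock rod 4  [load 725/800]
4 stock rods opened.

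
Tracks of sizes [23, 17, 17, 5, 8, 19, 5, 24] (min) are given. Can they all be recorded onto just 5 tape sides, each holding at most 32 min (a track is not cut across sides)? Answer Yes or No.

A valid assignment using 5 tape sides:
  side 1: 24 + 8 = 32
  side 2: 23 + 5 = 28
  side 3: 19 + 5 = 24
  side 4: 17 = 17
  side 5: 17 = 17
Every load is within 32 min, so 5 tape sides suffice.

Yes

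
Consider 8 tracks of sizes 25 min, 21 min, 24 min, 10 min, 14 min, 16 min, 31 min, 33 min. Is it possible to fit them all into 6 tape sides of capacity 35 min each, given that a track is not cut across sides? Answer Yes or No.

A valid assignment using 6 tape sides:
  side 1: 33 = 33
  side 2: 31 = 31
  side 3: 25 + 10 = 35
  side 4: 24 = 24
  side 5: 21 + 14 = 35
  side 6: 16 = 16
Every load is within 35 min, so 6 tape sides suffice.

Yes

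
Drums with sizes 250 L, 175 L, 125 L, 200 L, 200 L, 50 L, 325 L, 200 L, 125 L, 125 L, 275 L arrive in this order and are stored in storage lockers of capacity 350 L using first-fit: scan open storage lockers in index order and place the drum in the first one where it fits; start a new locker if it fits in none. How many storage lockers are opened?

  250 → locker 1 (new)  [load 250/350]
  175 → locker 2 (new)  [load 175/350]
  125 → locker 2  [load 300/350]
  200 → locker 3 (new)  [load 200/350]
  200 → locker 4 (new)  [load 200/350]
  50 → locker 1  [load 300/350]
  325 → locker 5 (new)  [load 325/350]
  200 → locker 6 (new)  [load 200/350]
  125 → locker 3  [load 325/350]
  125 → locker 4  [load 325/350]
  275 → locker 7 (new)  [load 275/350]
7 storage lockers opened.

7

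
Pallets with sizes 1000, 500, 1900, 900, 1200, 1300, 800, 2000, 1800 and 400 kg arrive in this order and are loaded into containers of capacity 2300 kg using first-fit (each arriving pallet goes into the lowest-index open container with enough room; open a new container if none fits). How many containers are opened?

  1000 → container 1 (new)  [load 1000/2300]
  500 → container 1  [load 1500/2300]
  1900 → container 2 (new)  [load 1900/2300]
  900 → container 3 (new)  [load 900/2300]
  1200 → container 3  [load 2100/2300]
  1300 → container 4 (new)  [load 1300/2300]
  800 → container 1  [load 2300/2300]
  2000 → container 5 (new)  [load 2000/2300]
  1800 → container 6 (new)  [load 1800/2300]
  400 → container 2  [load 2300/2300]
6 containers opened.

6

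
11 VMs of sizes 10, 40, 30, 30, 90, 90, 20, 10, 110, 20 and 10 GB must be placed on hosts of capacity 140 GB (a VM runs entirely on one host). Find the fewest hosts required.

4

Total = 110 + 90 + 90 + 40 + 30 + 30 + 20 + 20 + 10 + 10 + 10 = 460 GB.
Lower bound: ⌈460/140⌉ = 4 hosts.
A packing using 4 hosts:
  host 1: 110 + 30 = 140
  host 2: 90 + 40 + 10 = 140
  host 3: 90 + 30 + 20 = 140
  host 4: 20 + 10 + 10 = 40
This matches the lower bound, so 4 is optimal.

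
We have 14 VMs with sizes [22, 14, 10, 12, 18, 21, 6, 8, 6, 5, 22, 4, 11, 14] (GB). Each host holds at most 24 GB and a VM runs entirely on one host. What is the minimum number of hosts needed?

8

Total = 22 + 22 + 21 + 18 + 14 + 14 + 12 + 11 + 10 + 8 + 6 + 6 + 5 + 4 = 173 GB.
Lower bound: ⌈173/24⌉ = 8 hosts.
A packing using 8 hosts:
  host 1: 22 = 22
  host 2: 22 = 22
  host 3: 21 = 21
  host 4: 18 + 6 = 24
  host 5: 14 + 10 = 24
  host 6: 14 + 8 = 22
  host 7: 12 + 11 = 23
  host 8: 6 + 5 + 4 = 15
This matches the lower bound, so 8 is optimal.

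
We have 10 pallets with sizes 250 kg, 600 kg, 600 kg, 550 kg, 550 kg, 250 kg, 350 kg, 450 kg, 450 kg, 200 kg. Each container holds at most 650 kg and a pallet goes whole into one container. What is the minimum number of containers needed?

8

Total = 600 + 600 + 550 + 550 + 450 + 450 + 350 + 250 + 250 + 200 = 4250 kg.
Lower bound: ⌈4250/650⌉ = 7 containers.
A packing using 8 containers:
  container 1: 600 = 600
  container 2: 600 = 600
  container 3: 550 = 550
  container 4: 550 = 550
  container 5: 450 + 200 = 650
  container 6: 450 = 450
  container 7: 350 + 250 = 600
  container 8: 250 = 250
No arrangement into 7 containers stays within capacity, so 8 is optimal.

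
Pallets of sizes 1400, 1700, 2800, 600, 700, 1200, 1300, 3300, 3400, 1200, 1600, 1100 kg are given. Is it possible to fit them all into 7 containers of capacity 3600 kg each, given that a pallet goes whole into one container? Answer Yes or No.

A valid assignment using 6 containers:
  container 1: 3400 = 3400
  container 2: 3300 = 3300
  container 3: 2800 + 700 = 3500
  container 4: 1700 + 1600 = 3300
  container 5: 1400 + 1300 + 600 = 3300
  container 6: 1200 + 1200 + 1100 = 3500
That uses only 6 ≤ 7, so 7 containers are enough.

Yes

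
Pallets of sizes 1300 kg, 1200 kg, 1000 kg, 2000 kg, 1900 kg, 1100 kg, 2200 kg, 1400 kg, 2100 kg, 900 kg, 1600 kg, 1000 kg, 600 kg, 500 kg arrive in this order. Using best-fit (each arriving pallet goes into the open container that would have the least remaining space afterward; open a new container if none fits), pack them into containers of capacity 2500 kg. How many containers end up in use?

9

  1300 → container 1 (new)  [load 1300/2500]
  1200 → container 1  [load 2500/2500]
  1000 → container 2 (new)  [load 1000/2500]
  2000 → container 3 (new)  [load 2000/2500]
  1900 → container 4 (new)  [load 1900/2500]
  1100 → container 2  [load 2100/2500]
  2200 → container 5 (new)  [load 2200/2500]
  1400 → container 6 (new)  [load 1400/2500]
  2100 → container 7 (new)  [load 2100/2500]
  900 → container 6  [load 2300/2500]
  1600 → container 8 (new)  [load 1600/2500]
  1000 → container 9 (new)  [load 1000/2500]
  600 → container 4  [load 2500/2500]
  500 → container 3  [load 2500/2500]
9 containers opened.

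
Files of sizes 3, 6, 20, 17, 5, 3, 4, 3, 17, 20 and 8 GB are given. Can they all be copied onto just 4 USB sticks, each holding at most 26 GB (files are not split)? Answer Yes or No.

Total = 106 GB; ⌈106/26⌉ = 5.
At least 5 USB sticks are required, but only 4 are allowed.

No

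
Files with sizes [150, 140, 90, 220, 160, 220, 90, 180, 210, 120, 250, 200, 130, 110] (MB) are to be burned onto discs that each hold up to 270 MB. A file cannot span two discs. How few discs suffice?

10

Total = 250 + 220 + 220 + 210 + 200 + 180 + 160 + 150 + 140 + 130 + 120 + 110 + 90 + 90 = 2270 MB.
Lower bound: ⌈2270/270⌉ = 9 discs.
A packing using 10 discs:
  disc 1: 250 = 250
  disc 2: 220 = 220
  disc 3: 220 = 220
  disc 4: 210 = 210
  disc 5: 200 = 200
  disc 6: 180 + 90 = 270
  disc 7: 160 + 110 = 270
  disc 8: 150 + 120 = 270
  disc 9: 140 + 130 = 270
  disc 10: 90 = 90
No arrangement into 9 discs stays within capacity, so 10 is optimal.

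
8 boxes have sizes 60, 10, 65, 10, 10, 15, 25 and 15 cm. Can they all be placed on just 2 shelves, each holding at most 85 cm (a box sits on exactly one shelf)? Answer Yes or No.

Total = 210 cm; ⌈210/85⌉ = 3.
At least 3 shelves are required, but only 2 are allowed.

No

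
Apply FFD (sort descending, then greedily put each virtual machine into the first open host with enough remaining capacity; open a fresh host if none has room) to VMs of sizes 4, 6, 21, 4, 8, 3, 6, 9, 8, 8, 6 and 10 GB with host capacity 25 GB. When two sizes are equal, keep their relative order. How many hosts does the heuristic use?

Sorted descending: 21, 10, 9, 8, 8, 8, 6, 6, 6, 4, 4, 3.
  21 → host 1 (new)  [load 21/25]
  10 → host 2 (new)  [load 10/25]
  9 → host 2  [load 19/25]
  8 → host 3 (new)  [load 8/25]
  8 → host 3  [load 16/25]
  8 → host 3  [load 24/25]
  6 → host 2  [load 25/25]
  6 → host 4 (new)  [load 6/25]
  6 → host 4  [load 12/25]
  4 → host 1  [load 25/25]
  4 → host 4  [load 16/25]
  3 → host 4  [load 19/25]
4 hosts opened.

4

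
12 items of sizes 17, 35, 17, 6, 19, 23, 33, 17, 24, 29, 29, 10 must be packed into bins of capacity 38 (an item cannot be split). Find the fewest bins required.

Total = 35 + 33 + 29 + 29 + 24 + 23 + 19 + 17 + 17 + 17 + 10 + 6 = 259.
Lower bound: ⌈259/38⌉ = 7 bins.
A packing using 8 bins:
  bin 1: 35 = 35
  bin 2: 33 = 33
  bin 3: 29 + 6 = 35
  bin 4: 29 = 29
  bin 5: 24 + 10 = 34
  bin 6: 23 = 23
  bin 7: 19 + 17 = 36
  bin 8: 17 + 17 = 34
No arrangement into 7 bins stays within capacity, so 8 is optimal.

8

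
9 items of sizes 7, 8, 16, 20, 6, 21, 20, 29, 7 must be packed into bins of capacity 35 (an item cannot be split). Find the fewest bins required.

5

Total = 29 + 21 + 20 + 20 + 16 + 8 + 7 + 7 + 6 = 134.
Lower bound: ⌈134/35⌉ = 4 bins.
A packing using 5 bins:
  bin 1: 29 + 6 = 35
  bin 2: 21 + 8 = 29
  bin 3: 20 + 7 + 7 = 34
  bin 4: 20 = 20
  bin 5: 16 = 16
No arrangement into 4 bins stays within capacity, so 5 is optimal.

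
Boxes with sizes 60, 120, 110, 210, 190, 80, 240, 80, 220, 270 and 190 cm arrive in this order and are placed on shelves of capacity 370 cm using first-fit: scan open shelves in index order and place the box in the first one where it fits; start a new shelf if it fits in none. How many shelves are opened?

  60 → shelf 1 (new)  [load 60/370]
  120 → shelf 1  [load 180/370]
  110 → shelf 1  [load 290/370]
  210 → shelf 2 (new)  [load 210/370]
  190 → shelf 3 (new)  [load 190/370]
  80 → shelf 1  [load 370/370]
  240 → shelf 4 (new)  [load 240/370]
  80 → shelf 2  [load 290/370]
  220 → shelf 5 (new)  [load 220/370]
  270 → shelf 6 (new)  [load 270/370]
  190 → shelf 7 (new)  [load 190/370]
7 shelves opened.

7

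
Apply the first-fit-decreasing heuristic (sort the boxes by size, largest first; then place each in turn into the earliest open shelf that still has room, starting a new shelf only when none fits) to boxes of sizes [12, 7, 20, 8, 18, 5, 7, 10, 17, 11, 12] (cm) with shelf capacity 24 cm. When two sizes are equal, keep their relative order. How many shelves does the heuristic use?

6

Sorted descending: 20, 18, 17, 12, 12, 11, 10, 8, 7, 7, 5.
  20 → shelf 1 (new)  [load 20/24]
  18 → shelf 2 (new)  [load 18/24]
  17 → shelf 3 (new)  [load 17/24]
  12 → shelf 4 (new)  [load 12/24]
  12 → shelf 4  [load 24/24]
  11 → shelf 5 (new)  [load 11/24]
  10 → shelf 5  [load 21/24]
  8 → shelf 6 (new)  [load 8/24]
  7 → shelf 3  [load 24/24]
  7 → shelf 6  [load 15/24]
  5 → shelf 2  [load 23/24]
6 shelves opened.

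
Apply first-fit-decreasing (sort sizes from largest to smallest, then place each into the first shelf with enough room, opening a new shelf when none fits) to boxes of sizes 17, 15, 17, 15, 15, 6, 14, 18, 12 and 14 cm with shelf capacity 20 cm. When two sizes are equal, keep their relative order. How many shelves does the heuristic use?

Sorted descending: 18, 17, 17, 15, 15, 15, 14, 14, 12, 6.
  18 → shelf 1 (new)  [load 18/20]
  17 → shelf 2 (new)  [load 17/20]
  17 → shelf 3 (new)  [load 17/20]
  15 → shelf 4 (new)  [load 15/20]
  15 → shelf 5 (new)  [load 15/20]
  15 → shelf 6 (new)  [load 15/20]
  14 → shelf 7 (new)  [load 14/20]
  14 → shelf 8 (new)  [load 14/20]
  12 → shelf 9 (new)  [load 12/20]
  6 → shelf 7  [load 20/20]
9 shelves opened.

9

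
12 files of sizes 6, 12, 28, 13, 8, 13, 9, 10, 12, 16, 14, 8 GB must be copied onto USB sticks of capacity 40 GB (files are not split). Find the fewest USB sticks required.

Total = 28 + 16 + 14 + 13 + 13 + 12 + 12 + 10 + 9 + 8 + 8 + 6 = 149 GB.
Lower bound: ⌈149/40⌉ = 4 USB sticks.
A packing using 4 USB sticks:
  USB stick 1: 28 + 12 = 40
  USB stick 2: 16 + 14 + 10 = 40
  USB stick 3: 13 + 13 + 12 = 38
  USB stick 4: 9 + 8 + 8 + 6 = 31
This matches the lower bound, so 4 is optimal.

4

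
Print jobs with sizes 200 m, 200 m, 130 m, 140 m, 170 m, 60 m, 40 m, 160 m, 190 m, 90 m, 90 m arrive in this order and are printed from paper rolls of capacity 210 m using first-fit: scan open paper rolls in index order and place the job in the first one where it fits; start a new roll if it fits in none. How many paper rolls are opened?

8

  200 → roll 1 (new)  [load 200/210]
  200 → roll 2 (new)  [load 200/210]
  130 → roll 3 (new)  [load 130/210]
  140 → roll 4 (new)  [load 140/210]
  170 → roll 5 (new)  [load 170/210]
  60 → roll 3  [load 190/210]
  40 → roll 4  [load 180/210]
  160 → roll 6 (new)  [load 160/210]
  190 → roll 7 (new)  [load 190/210]
  90 → roll 8 (new)  [load 90/210]
  90 → roll 8  [load 180/210]
8 paper rolls opened.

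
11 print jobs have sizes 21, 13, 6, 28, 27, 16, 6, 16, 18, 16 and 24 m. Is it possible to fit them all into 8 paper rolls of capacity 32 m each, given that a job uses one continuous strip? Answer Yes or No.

Yes

A valid assignment using 7 paper rolls:
  roll 1: 28 = 28
  roll 2: 27 = 27
  roll 3: 24 + 6 = 30
  roll 4: 21 + 6 = 27
  roll 5: 18 + 13 = 31
  roll 6: 16 + 16 = 32
  roll 7: 16 = 16
That uses only 7 ≤ 8, so 8 paper rolls are enough.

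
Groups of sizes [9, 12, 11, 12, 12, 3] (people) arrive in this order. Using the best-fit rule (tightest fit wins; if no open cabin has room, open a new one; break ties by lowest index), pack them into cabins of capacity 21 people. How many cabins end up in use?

4

  9 → cabin 1 (new)  [load 9/21]
  12 → cabin 1  [load 21/21]
  11 → cabin 2 (new)  [load 11/21]
  12 → cabin 3 (new)  [load 12/21]
  12 → cabin 4 (new)  [load 12/21]
  3 → cabin 3  [load 15/21]
4 cabins opened.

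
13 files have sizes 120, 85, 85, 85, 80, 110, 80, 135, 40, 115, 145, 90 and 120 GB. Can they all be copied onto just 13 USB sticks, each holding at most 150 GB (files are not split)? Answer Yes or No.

A valid assignment using 12 USB sticks:
  USB stick 1: 145 = 145
  USB stick 2: 135 = 135
  USB stick 3: 120 = 120
  USB stick 4: 120 = 120
  USB stick 5: 115 = 115
  USB stick 6: 110 + 40 = 150
  USB stick 7: 90 = 90
  USB stick 8: 85 = 85
  USB stick 9: 85 = 85
  USB stick 10: 85 = 85
  USB stick 11: 80 = 80
  USB stick 12: 80 = 80
That uses only 12 ≤ 13, so 13 USB sticks are enough.

Yes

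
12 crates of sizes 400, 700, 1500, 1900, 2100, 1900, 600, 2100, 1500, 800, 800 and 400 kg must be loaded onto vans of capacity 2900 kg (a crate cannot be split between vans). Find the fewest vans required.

6

Total = 2100 + 2100 + 1900 + 1900 + 1500 + 1500 + 800 + 800 + 700 + 600 + 400 + 400 = 14700 kg.
Lower bound: ⌈14700/2900⌉ = 6 vans.
A packing using 6 vans:
  van 1: 2100 + 800 = 2900
  van 2: 2100 + 800 = 2900
  van 3: 1900 + 700 = 2600
  van 4: 1900 + 600 + 400 = 2900
  van 5: 1500 + 400 = 1900
  van 6: 1500 = 1500
This matches the lower bound, so 6 is optimal.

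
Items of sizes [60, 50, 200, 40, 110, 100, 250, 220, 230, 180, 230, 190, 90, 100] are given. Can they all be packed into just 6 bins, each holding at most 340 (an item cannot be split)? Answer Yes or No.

Total = 2050; ⌈2050/340⌉ = 7.
At least 7 bins are required, but only 6 are allowed.

No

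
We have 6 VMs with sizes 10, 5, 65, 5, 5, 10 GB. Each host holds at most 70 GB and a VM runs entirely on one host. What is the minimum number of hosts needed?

2

Total = 65 + 10 + 10 + 5 + 5 + 5 = 100 GB.
Lower bound: ⌈100/70⌉ = 2 hosts.
A packing using 2 hosts:
  host 1: 65 + 5 = 70
  host 2: 10 + 10 + 5 + 5 = 30
This matches the lower bound, so 2 is optimal.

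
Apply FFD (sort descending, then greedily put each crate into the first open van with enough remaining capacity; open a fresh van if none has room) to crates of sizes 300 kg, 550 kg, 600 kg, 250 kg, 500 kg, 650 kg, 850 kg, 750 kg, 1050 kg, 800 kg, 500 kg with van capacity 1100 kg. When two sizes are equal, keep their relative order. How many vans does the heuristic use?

Sorted descending: 1050, 850, 800, 750, 650, 600, 550, 500, 500, 300, 250.
  1050 → van 1 (new)  [load 1050/1100]
  850 → van 2 (new)  [load 850/1100]
  800 → van 3 (new)  [load 800/1100]
  750 → van 4 (new)  [load 750/1100]
  650 → van 5 (new)  [load 650/1100]
  600 → van 6 (new)  [load 600/1100]
  550 → van 7 (new)  [load 550/1100]
  500 → van 6  [load 1100/1100]
  500 → van 7  [load 1050/1100]
  300 → van 3  [load 1100/1100]
  250 → van 2  [load 1100/1100]
7 vans opened.

7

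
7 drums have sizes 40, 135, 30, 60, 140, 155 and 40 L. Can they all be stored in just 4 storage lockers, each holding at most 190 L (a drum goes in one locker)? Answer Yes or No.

A valid assignment using 4 storage lockers:
  locker 1: 155 + 30 = 185
  locker 2: 140 + 40 = 180
  locker 3: 135 + 40 = 175
  locker 4: 60 = 60
Every load is within 190 L, so 4 storage lockers suffice.

Yes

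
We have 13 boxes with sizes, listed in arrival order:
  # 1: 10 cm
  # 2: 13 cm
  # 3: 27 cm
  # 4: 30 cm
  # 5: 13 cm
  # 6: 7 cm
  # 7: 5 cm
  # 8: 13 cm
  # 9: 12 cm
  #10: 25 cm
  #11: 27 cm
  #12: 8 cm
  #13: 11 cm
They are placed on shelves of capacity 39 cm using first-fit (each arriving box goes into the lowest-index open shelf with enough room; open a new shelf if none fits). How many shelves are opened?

  10 → shelf 1 (new)  [load 10/39]
  13 → shelf 1  [load 23/39]
  27 → shelf 2 (new)  [load 27/39]
  30 → shelf 3 (new)  [load 30/39]
  13 → shelf 1  [load 36/39]
  7 → shelf 2  [load 34/39]
  5 → shelf 2  [load 39/39]
  13 → shelf 4 (new)  [load 13/39]
  12 → shelf 4  [load 25/39]
  25 → shelf 5 (new)  [load 25/39]
  27 → shelf 6 (new)  [load 27/39]
  8 → shelf 3  [load 38/39]
  11 → shelf 4  [load 36/39]
6 shelves opened.

6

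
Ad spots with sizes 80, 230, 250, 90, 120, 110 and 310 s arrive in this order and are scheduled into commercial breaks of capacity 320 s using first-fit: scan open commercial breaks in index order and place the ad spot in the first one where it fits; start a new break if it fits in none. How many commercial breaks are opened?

4

  80 → break 1 (new)  [load 80/320]
  230 → break 1  [load 310/320]
  250 → break 2 (new)  [load 250/320]
  90 → break 3 (new)  [load 90/320]
  120 → break 3  [load 210/320]
  110 → break 3  [load 320/320]
  310 → break 4 (new)  [load 310/320]
4 commercial breaks opened.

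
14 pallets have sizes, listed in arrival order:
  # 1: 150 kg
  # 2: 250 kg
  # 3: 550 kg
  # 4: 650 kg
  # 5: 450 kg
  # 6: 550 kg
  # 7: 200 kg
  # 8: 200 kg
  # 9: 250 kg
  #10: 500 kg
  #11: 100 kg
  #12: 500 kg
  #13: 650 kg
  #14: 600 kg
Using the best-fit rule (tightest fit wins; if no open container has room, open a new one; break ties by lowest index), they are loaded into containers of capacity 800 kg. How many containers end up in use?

9

  150 → container 1 (new)  [load 150/800]
  250 → container 1  [load 400/800]
  550 → container 2 (new)  [load 550/800]
  650 → container 3 (new)  [load 650/800]
  450 → container 4 (new)  [load 450/800]
  550 → container 5 (new)  [load 550/800]
  200 → container 2  [load 750/800]
  200 → container 5  [load 750/800]
  250 → container 4  [load 700/800]
  500 → container 6 (new)  [load 500/800]
  100 → container 4  [load 800/800]
  500 → container 7 (new)  [load 500/800]
  650 → container 8 (new)  [load 650/800]
  600 → container 9 (new)  [load 600/800]
9 containers opened.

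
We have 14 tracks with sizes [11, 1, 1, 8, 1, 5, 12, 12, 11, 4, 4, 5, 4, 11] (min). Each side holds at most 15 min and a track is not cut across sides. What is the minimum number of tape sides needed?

Total = 12 + 12 + 11 + 11 + 11 + 8 + 5 + 5 + 4 + 4 + 4 + 1 + 1 + 1 = 90 min.
Lower bound: ⌈90/15⌉ = 6 tape sides.
A packing using 7 tape sides:
  side 1: 12 + 1 + 1 + 1 = 15
  side 2: 12 = 12
  side 3: 11 + 4 = 15
  side 4: 11 + 4 = 15
  side 5: 11 + 4 = 15
  side 6: 8 + 5 = 13
  side 7: 5 = 5
No arrangement into 6 tape sides stays within capacity, so 7 is optimal.

7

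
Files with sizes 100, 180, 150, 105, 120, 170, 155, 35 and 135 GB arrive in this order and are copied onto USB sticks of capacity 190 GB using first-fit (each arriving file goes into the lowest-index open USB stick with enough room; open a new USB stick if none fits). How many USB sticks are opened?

8

  100 → USB stick 1 (new)  [load 100/190]
  180 → USB stick 2 (new)  [load 180/190]
  150 → USB stick 3 (new)  [load 150/190]
  105 → USB stick 4 (new)  [load 105/190]
  120 → USB stick 5 (new)  [load 120/190]
  170 → USB stick 6 (new)  [load 170/190]
  155 → USB stick 7 (new)  [load 155/190]
  35 → USB stick 1  [load 135/190]
  135 → USB stick 8 (new)  [load 135/190]
8 USB sticks opened.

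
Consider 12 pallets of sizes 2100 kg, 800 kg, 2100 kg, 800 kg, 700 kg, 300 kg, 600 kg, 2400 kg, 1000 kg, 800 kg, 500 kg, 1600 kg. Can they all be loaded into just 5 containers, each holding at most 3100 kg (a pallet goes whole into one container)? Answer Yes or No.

A valid assignment using 5 containers:
  container 1: 2400 + 700 = 3100
  container 2: 2100 + 1000 = 3100
  container 3: 2100 + 800 = 2900
  container 4: 1600 + 800 + 600 = 3000
  container 5: 800 + 500 + 300 = 1600
Every load is within 3100 kg, so 5 containers suffice.

Yes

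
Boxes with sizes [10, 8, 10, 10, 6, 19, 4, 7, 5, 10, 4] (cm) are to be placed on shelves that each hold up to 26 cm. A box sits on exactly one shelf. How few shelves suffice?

Total = 19 + 10 + 10 + 10 + 10 + 8 + 7 + 6 + 5 + 4 + 4 = 93 cm.
Lower bound: ⌈93/26⌉ = 4 shelves.
A packing using 4 shelves:
  shelf 1: 19 + 7 = 26
  shelf 2: 10 + 10 + 6 = 26
  shelf 3: 10 + 10 + 5 = 25
  shelf 4: 8 + 4 + 4 = 16
This matches the lower bound, so 4 is optimal.

4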